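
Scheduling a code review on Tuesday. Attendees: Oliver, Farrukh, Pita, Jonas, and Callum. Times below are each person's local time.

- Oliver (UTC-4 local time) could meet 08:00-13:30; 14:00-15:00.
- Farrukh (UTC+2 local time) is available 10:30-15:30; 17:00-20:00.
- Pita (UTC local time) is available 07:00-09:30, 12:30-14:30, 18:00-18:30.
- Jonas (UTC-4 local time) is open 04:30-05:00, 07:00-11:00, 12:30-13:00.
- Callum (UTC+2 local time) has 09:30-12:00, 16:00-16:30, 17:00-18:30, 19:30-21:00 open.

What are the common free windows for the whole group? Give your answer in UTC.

none

Oliver in UTC: 12:00-17:30, 18:00-19:00 (add 4h to convert from UTC-4).
Farrukh in UTC: 08:30-13:30, 15:00-18:00 (subtract 2h to convert from UTC+2).
Pita in UTC: 07:00-09:30, 12:30-14:30, 18:00-18:30.
Jonas in UTC: 08:30-09:00, 11:00-15:00, 16:30-17:00 (add 4h to convert from UTC-4).
Callum in UTC: 07:30-10:00, 14:00-14:30, 15:00-16:30, 17:30-19:00 (subtract 2h to convert from UTC+2).
Oliver ∩ Farrukh: 12:00-13:30, 15:00-17:30.
Oliver ∩ Farrukh ∩ Pita: 12:30-13:30.
Oliver ∩ Farrukh ∩ Pita ∩ Jonas: 12:30-13:30.
Oliver ∩ Farrukh ∩ Pita ∩ Jonas ∩ Callum: ∅.
There is no time when everyone is free.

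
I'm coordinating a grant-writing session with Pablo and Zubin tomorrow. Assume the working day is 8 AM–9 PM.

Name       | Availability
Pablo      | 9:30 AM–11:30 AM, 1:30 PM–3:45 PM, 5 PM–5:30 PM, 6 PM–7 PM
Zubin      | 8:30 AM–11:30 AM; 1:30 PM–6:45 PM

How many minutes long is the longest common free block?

135

Pablo ∩ Zubin: 09:30-11:30, 13:30-15:45, 17:00-17:30, 18:00-18:45.
The longest is 13:30-15:45 at 135 minutes.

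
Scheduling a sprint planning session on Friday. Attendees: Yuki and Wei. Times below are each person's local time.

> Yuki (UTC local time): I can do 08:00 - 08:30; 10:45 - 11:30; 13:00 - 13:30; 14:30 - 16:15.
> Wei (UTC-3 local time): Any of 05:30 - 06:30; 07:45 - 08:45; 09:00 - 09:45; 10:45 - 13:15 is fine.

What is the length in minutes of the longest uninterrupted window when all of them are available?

Yuki in UTC: 08:00-08:30, 10:45-11:30, 13:00-13:30, 14:30-16:15.
Wei in UTC: 08:30-09:30, 10:45-11:45, 12:00-12:45, 13:45-16:15 (add 3h to convert from UTC-3).
Yuki ∩ Wei: 10:45-11:30, 14:30-16:15.
So the common availability across everyone is 10:45-11:30, 14:30-16:15.
The longest is 14:30-16:15 at 105 minutes.

105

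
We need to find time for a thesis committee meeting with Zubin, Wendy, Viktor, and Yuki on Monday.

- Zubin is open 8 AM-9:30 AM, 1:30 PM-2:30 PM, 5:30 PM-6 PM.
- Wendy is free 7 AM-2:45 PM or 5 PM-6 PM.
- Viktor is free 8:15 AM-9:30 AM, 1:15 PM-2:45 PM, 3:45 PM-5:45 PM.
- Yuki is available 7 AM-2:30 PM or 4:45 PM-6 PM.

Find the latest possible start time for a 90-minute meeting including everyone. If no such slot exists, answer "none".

Zubin ∩ Wendy: 08:00-09:30, 13:30-14:30, 17:30-18:00.
Zubin ∩ Wendy ∩ Viktor: 08:15-09:30, 13:30-14:30, 17:30-17:45.
Zubin ∩ Wendy ∩ Viktor ∩ Yuki: 08:15-09:30, 13:30-14:30, 17:30-17:45.
So the common availability across everyone is 08:15-09:30, 13:30-14:30, 17:30-17:45.
No common window is at least 90 minutes long.

none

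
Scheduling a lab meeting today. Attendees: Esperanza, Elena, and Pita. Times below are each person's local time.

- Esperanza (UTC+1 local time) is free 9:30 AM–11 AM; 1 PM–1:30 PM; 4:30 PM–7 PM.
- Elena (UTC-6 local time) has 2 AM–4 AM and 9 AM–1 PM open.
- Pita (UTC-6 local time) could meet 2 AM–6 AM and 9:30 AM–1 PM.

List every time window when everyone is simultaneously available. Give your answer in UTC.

Esperanza in UTC: 08:30-10:00, 12:00-12:30, 15:30-18:00 (subtract 1h to convert from UTC+1).
Elena in UTC: 08:00-10:00, 15:00-19:00 (add 6h to convert from UTC-6).
Pita in UTC: 08:00-12:00, 15:30-19:00 (add 6h to convert from UTC-6).
Esperanza ∩ Elena: 08:30-10:00, 15:30-18:00.
Esperanza ∩ Elena ∩ Pita: 08:30-10:00, 15:30-18:00.
So the common availability across everyone is 08:30-10:00, 15:30-18:00.

08:30-10:00, 15:30-18:00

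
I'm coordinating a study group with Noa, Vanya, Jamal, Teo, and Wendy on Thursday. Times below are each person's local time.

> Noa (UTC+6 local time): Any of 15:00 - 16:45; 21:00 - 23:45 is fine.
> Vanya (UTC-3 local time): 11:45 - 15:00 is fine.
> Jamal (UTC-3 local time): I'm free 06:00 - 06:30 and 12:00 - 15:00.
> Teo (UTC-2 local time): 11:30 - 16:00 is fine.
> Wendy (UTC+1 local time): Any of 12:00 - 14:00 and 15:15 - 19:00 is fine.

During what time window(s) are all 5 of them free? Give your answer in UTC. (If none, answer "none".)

15:00-17:45

Noa in UTC: 09:00-10:45, 15:00-17:45 (subtract 6h to convert from UTC+6).
Vanya in UTC: 14:45-18:00 (add 3h to convert from UTC-3).
Jamal in UTC: 09:00-09:30, 15:00-18:00 (add 3h to convert from UTC-3).
Teo in UTC: 13:30-18:00 (add 2h to convert from UTC-2).
Wendy in UTC: 11:00-13:00, 14:15-18:00 (subtract 1h to convert from UTC+1).
Noa ∩ Vanya: 15:00-17:45.
Noa ∩ Vanya ∩ Jamal: 15:00-17:45.
Noa ∩ Vanya ∩ Jamal ∩ Teo: 15:00-17:45.
Noa ∩ Vanya ∩ Jamal ∩ Teo ∩ Wendy: 15:00-17:45.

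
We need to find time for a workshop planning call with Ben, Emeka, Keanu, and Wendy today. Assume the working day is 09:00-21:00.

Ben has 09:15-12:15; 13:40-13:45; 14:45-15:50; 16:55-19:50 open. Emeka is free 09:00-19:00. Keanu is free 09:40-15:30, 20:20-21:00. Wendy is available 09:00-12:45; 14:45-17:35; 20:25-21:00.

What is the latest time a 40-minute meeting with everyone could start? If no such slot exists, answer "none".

Ben ∩ Emeka: 09:15-12:15, 13:40-13:45, 14:45-15:50, 16:55-19:00.
Ben ∩ Emeka ∩ Keanu: 09:40-12:15, 13:40-13:45, 14:45-15:30.
Ben ∩ Emeka ∩ Keanu ∩ Wendy: 09:40-12:15, 14:45-15:30.
Those are the intersection windows.
The last common window of at least 40 minutes is 14:45-15:30; a 40-minute meeting can start as late as 14:50 and still end by 15:30.

14:50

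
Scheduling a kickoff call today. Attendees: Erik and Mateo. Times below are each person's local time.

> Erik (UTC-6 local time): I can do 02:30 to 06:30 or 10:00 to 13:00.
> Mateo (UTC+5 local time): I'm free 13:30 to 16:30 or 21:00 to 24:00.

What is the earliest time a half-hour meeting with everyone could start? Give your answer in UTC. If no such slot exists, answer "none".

08:30

Erik in UTC: 08:30-12:30, 16:00-19:00 (add 6h to convert from UTC-6).
Mateo in UTC: 08:30-11:30, 16:00-19:00 (subtract 5h to convert from UTC+5).
Erik ∩ Mateo: 08:30-11:30, 16:00-19:00.
So the common availability across everyone is 08:30-11:30, 16:00-19:00.
The first common window of at least 30 minutes is 08:30-11:30, so the earliest start is 08:30.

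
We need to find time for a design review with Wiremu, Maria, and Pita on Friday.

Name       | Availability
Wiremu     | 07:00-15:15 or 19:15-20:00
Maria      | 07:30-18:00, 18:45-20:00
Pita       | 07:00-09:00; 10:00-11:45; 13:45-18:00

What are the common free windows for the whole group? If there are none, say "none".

07:30-09:00, 10:00-11:45, 13:45-15:15

Wiremu ∩ Maria: 07:30-15:15, 19:15-20:00.
Wiremu ∩ Maria ∩ Pita: 07:30-09:00, 10:00-11:45, 13:45-15:15.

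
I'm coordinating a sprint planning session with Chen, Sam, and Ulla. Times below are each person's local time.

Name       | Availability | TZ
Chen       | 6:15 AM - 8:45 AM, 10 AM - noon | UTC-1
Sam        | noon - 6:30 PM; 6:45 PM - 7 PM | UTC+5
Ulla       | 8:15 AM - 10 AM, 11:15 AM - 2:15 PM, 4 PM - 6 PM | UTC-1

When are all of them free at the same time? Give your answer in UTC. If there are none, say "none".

09:15-09:45, 12:15-13:00

Chen in UTC: 07:15-09:45, 11:00-13:00 (add 1h to convert from UTC-1).
Sam in UTC: 07:00-13:30, 13:45-14:00 (subtract 5h to convert from UTC+5).
Ulla in UTC: 09:15-11:00, 12:15-15:15, 17:00-19:00 (add 1h to convert from UTC-1).
Chen ∩ Sam: 07:15-09:45, 11:00-13:00.
Chen ∩ Sam ∩ Ulla: 09:15-09:45, 12:15-13:00.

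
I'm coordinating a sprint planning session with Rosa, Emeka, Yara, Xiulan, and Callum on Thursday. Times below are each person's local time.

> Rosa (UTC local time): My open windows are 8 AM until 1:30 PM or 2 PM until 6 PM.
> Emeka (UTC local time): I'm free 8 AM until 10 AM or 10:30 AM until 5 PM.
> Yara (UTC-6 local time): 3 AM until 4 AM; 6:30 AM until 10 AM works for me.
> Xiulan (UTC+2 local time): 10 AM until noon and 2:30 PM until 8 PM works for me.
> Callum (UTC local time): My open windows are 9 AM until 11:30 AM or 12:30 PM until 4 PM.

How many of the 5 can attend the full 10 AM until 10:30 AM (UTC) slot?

2

Rosa in UTC: 08:00-13:30, 14:00-18:00.
Emeka in UTC: 08:00-10:00, 10:30-17:00.
Yara in UTC: 09:00-10:00, 12:30-16:00 (add 6h to convert from UTC-6).
Xiulan in UTC: 08:00-10:00, 12:30-18:00 (subtract 2h to convert from UTC+2).
Callum in UTC: 09:00-11:30, 12:30-16:00.
Rosa and Callum can make the full 10:00-10:30 slot — that's 2.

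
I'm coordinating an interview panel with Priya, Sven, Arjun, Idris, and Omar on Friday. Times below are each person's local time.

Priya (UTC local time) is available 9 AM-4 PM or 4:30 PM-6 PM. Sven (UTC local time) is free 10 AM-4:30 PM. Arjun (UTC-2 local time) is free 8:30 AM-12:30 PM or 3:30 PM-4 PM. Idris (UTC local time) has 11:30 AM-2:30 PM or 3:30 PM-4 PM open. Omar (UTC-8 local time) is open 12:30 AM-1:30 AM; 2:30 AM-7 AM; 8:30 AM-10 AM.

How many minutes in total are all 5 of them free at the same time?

180

Priya in UTC: 09:00-16:00, 16:30-18:00.
Sven in UTC: 10:00-16:30.
Arjun in UTC: 10:30-14:30, 17:30-18:00 (add 2h to convert from UTC-2).
Idris in UTC: 11:30-14:30, 15:30-16:00.
Omar in UTC: 08:30-09:30, 10:30-15:00, 16:30-18:00 (add 8h to convert from UTC-8).
Priya ∩ Sven: 10:00-16:00.
Priya ∩ Sven ∩ Arjun: 10:30-14:30.
Priya ∩ Sven ∩ Arjun ∩ Idris: 11:30-14:30.
Priya ∩ Sven ∩ Arjun ∩ Idris ∩ Omar: 11:30-14:30.
Those are the intersection windows.
That's a single block of 180 minutes.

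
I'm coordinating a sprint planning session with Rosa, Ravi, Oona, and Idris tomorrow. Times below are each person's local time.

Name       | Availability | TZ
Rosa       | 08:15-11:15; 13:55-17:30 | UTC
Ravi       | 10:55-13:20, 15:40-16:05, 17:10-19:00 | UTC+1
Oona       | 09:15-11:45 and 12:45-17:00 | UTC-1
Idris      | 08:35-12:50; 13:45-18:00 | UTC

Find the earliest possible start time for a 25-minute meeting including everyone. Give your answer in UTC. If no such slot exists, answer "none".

Rosa in UTC: 08:15-11:15, 13:55-17:30.
Ravi in UTC: 09:55-12:20, 14:40-15:05, 16:10-18:00 (subtract 1h to convert from UTC+1).
Oona in UTC: 10:15-12:45, 13:45-18:00 (add 1h to convert from UTC-1).
Idris in UTC: 08:35-12:50, 13:45-18:00.
Rosa ∩ Ravi: 09:55-11:15, 14:40-15:05, 16:10-17:30.
Rosa ∩ Ravi ∩ Oona: 10:15-11:15, 14:40-15:05, 16:10-17:30.
Rosa ∩ Ravi ∩ Oona ∩ Idris: 10:15-11:15, 14:40-15:05, 16:10-17:30.
So the common availability across everyone is 10:15-11:15, 14:40-15:05, 16:10-17:30.
The first common window of at least 25 minutes is 10:15-11:15, so the earliest start is 10:15.

10:15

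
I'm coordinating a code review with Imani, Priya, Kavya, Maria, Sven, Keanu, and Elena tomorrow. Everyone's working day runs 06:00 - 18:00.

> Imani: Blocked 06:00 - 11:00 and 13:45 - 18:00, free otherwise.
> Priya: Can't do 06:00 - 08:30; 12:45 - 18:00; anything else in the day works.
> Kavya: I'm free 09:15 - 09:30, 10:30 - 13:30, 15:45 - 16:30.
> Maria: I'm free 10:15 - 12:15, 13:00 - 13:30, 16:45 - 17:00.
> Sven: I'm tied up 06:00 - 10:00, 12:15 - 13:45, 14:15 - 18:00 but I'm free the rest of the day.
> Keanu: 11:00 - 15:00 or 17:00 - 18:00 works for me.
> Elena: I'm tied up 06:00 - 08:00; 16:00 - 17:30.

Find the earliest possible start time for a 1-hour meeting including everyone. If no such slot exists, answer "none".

Imani free: 11:00-13:45 (invert busy blocks within the working day).
Priya free: 08:30-12:45 (invert busy blocks within the working day).
Kavya free: 09:15-09:30, 10:30-13:30, 15:45-16:30.
Maria free: 10:15-12:15, 13:00-13:30, 16:45-17:00.
Sven free: 10:00-12:15, 13:45-14:15 (invert busy blocks within the working day).
Keanu free: 11:00-15:00, 17:00-18:00.
Elena free: 08:00-16:00, 17:30-18:00 (invert busy blocks within the working day).
Imani ∩ Priya: 11:00-12:45.
Imani ∩ Priya ∩ Kavya: 11:00-12:45.
Imani ∩ Priya ∩ Kavya ∩ Maria: 11:00-12:15.
Imani ∩ Priya ∩ Kavya ∩ Maria ∩ Sven: 11:00-12:15.
Imani ∩ Priya ∩ Kavya ∩ Maria ∩ Sven ∩ Keanu: 11:00-12:15.
Imani ∩ Priya ∩ Kavya ∩ Maria ∩ Sven ∩ Keanu ∩ Elena: 11:00-12:15.
So the common availability across everyone is 11:00-12:15.
The first common window of at least 60 minutes is 11:00-12:15, so the earliest start is 11:00.

11:00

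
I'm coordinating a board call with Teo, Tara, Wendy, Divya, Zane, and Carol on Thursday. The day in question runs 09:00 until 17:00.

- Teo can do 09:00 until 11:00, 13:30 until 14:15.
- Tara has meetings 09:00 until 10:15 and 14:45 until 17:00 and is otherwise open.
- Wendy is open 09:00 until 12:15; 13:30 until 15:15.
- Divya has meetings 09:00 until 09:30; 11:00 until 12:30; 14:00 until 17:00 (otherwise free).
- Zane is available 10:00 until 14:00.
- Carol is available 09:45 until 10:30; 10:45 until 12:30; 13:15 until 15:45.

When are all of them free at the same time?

10:15-10:30, 10:45-11:00, 13:30-14:00

Teo free: 09:00-11:00, 13:30-14:15.
Tara free: 10:15-14:45 (invert busy blocks within the working day).
Wendy free: 09:00-12:15, 13:30-15:15.
Divya free: 09:30-11:00, 12:30-14:00 (invert busy blocks within the working day).
Zane free: 10:00-14:00.
Carol free: 09:45-10:30, 10:45-12:30, 13:15-15:45.
Teo ∩ Tara: 10:15-11:00, 13:30-14:15.
Teo ∩ Tara ∩ Wendy: 10:15-11:00, 13:30-14:15.
Teo ∩ Tara ∩ Wendy ∩ Divya: 10:15-11:00, 13:30-14:00.
Teo ∩ Tara ∩ Wendy ∩ Divya ∩ Zane: 10:15-11:00, 13:30-14:00.
Teo ∩ Tara ∩ Wendy ∩ Divya ∩ Zane ∩ Carol: 10:15-10:30, 10:45-11:00, 13:30-14:00.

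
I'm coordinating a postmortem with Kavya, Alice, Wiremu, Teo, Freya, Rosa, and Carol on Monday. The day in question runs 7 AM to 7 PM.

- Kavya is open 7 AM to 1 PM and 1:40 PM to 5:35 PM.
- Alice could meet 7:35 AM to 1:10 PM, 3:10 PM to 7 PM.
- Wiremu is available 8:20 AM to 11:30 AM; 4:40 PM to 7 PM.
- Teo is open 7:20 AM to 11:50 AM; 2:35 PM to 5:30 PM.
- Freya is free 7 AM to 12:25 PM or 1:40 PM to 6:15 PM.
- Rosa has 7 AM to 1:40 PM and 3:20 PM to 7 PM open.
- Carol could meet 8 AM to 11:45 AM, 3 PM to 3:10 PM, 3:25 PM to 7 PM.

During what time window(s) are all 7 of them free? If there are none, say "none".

Kavya ∩ Alice: 07:35-13:00, 15:10-17:35.
Kavya ∩ Alice ∩ Wiremu: 08:20-11:30, 16:40-17:35.
Kavya ∩ Alice ∩ Wiremu ∩ Teo: 08:20-11:30, 16:40-17:30.
Kavya ∩ Alice ∩ Wiremu ∩ Teo ∩ Freya: 08:20-11:30, 16:40-17:30.
Kavya ∩ Alice ∩ Wiremu ∩ Teo ∩ Freya ∩ Rosa: 08:20-11:30, 16:40-17:30.
Kavya ∩ Alice ∩ Wiremu ∩ Teo ∩ Freya ∩ Rosa ∩ Carol: 08:20-11:30, 16:40-17:30.
Those are the intersection windows.

08:20-11:30, 16:40-17:30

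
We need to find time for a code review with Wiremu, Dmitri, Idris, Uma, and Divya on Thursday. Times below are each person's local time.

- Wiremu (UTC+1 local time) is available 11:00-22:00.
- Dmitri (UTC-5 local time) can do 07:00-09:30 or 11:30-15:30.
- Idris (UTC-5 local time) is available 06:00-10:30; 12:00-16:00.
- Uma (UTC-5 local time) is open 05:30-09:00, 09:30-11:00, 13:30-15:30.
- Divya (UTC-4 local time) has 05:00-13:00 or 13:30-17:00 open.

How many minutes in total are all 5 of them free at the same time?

Wiremu in UTC: 10:00-21:00 (subtract 1h to convert from UTC+1).
Dmitri in UTC: 12:00-14:30, 16:30-20:30 (add 5h to convert from UTC-5).
Idris in UTC: 11:00-15:30, 17:00-21:00 (add 5h to convert from UTC-5).
Uma in UTC: 10:30-14:00, 14:30-16:00, 18:30-20:30 (add 5h to convert from UTC-5).
Divya in UTC: 09:00-17:00, 17:30-21:00 (add 4h to convert from UTC-4).
Wiremu ∩ Dmitri: 12:00-14:30, 16:30-20:30.
Wiremu ∩ Dmitri ∩ Idris: 12:00-14:30, 17:00-20:30.
Wiremu ∩ Dmitri ∩ Idris ∩ Uma: 12:00-14:00, 18:30-20:30.
Wiremu ∩ Dmitri ∩ Idris ∩ Uma ∩ Divya: 12:00-14:00, 18:30-20:30.
So the common availability across everyone is 12:00-14:00, 18:30-20:30.
Summing the common windows: 120 + 120 = 240 minutes.

240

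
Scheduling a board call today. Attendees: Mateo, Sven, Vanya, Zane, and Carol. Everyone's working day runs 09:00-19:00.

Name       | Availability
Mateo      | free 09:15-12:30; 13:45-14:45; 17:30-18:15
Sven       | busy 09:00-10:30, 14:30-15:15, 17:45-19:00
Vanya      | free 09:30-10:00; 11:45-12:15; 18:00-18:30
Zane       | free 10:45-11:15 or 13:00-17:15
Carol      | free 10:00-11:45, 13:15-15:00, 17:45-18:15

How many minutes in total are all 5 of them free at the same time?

0

Mateo free: 09:15-12:30, 13:45-14:45, 17:30-18:15.
Sven free: 10:30-14:30, 15:15-17:45 (invert busy blocks within the working day).
Vanya free: 09:30-10:00, 11:45-12:15, 18:00-18:30.
Zane free: 10:45-11:15, 13:00-17:15.
Carol free: 10:00-11:45, 13:15-15:00, 17:45-18:15.
Mateo ∩ Sven: 10:30-12:30, 13:45-14:30, 17:30-17:45.
Mateo ∩ Sven ∩ Vanya: 11:45-12:15.
Mateo ∩ Sven ∩ Vanya ∩ Zane: ∅.
Mateo ∩ Sven ∩ Vanya ∩ Zane ∩ Carol: ∅.
There is no time when everyone is free.
There is no common window, so the total is 0 minutes.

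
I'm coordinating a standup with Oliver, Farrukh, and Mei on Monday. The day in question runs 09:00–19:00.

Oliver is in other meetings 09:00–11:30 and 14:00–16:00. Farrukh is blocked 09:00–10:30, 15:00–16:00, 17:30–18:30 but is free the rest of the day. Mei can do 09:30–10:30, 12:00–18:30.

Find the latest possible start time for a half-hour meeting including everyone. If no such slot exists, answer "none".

Oliver free: 11:30-14:00, 16:00-19:00 (invert busy blocks within the working day).
Farrukh free: 10:30-15:00, 16:00-17:30, 18:30-19:00 (invert busy blocks within the working day).
Mei free: 09:30-10:30, 12:00-18:30.
Oliver ∩ Farrukh: 11:30-14:00, 16:00-17:30, 18:30-19:00.
Oliver ∩ Farrukh ∩ Mei: 12:00-14:00, 16:00-17:30.
The last common window of at least 30 minutes is 16:00-17:30; a 30-minute meeting can start as late as 17:00 and still end by 17:30.

17:00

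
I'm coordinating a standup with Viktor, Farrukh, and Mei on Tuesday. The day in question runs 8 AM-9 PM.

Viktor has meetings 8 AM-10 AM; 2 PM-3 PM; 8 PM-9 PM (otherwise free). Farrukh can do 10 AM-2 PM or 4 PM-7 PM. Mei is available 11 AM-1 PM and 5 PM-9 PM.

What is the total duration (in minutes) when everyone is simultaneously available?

240

Viktor free: 10:00-14:00, 15:00-20:00 (invert busy blocks within the working day).
Farrukh free: 10:00-14:00, 16:00-19:00.
Mei free: 11:00-13:00, 17:00-21:00.
Viktor ∩ Farrukh: 10:00-14:00, 16:00-19:00.
Viktor ∩ Farrukh ∩ Mei: 11:00-13:00, 17:00-19:00.
Those are the intersection windows.
Summing the common windows: 120 + 120 = 240 minutes.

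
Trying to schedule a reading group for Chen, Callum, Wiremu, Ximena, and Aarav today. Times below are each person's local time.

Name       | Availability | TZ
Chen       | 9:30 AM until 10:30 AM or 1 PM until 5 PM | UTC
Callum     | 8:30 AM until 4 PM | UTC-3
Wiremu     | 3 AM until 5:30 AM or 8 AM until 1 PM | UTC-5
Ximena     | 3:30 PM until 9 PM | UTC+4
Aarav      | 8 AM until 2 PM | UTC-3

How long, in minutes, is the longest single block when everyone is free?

240

Chen in UTC: 09:30-10:30, 13:00-17:00.
Callum in UTC: 11:30-19:00 (add 3h to convert from UTC-3).
Wiremu in UTC: 08:00-10:30, 13:00-18:00 (add 5h to convert from UTC-5).
Ximena in UTC: 11:30-17:00 (subtract 4h to convert from UTC+4).
Aarav in UTC: 11:00-17:00 (add 3h to convert from UTC-3).
Chen ∩ Callum: 13:00-17:00.
Chen ∩ Callum ∩ Wiremu: 13:00-17:00.
Chen ∩ Callum ∩ Wiremu ∩ Ximena: 13:00-17:00.
Chen ∩ Callum ∩ Wiremu ∩ Ximena ∩ Aarav: 13:00-17:00.
So the common availability across everyone is 13:00-17:00.
The longest is 13:00-17:00 at 240 minutes.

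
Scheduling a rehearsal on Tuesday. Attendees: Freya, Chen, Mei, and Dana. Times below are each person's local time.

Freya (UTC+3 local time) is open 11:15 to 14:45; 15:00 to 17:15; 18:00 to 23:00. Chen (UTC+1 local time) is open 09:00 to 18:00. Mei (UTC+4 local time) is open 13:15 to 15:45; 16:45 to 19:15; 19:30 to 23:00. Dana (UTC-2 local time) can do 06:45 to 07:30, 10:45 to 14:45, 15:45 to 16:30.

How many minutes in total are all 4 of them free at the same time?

195

Freya in UTC: 08:15-11:45, 12:00-14:15, 15:00-20:00 (subtract 3h to convert from UTC+3).
Chen in UTC: 08:00-17:00 (subtract 1h to convert from UTC+1).
Mei in UTC: 09:15-11:45, 12:45-15:15, 15:30-19:00 (subtract 4h to convert from UTC+4).
Dana in UTC: 08:45-09:30, 12:45-16:45, 17:45-18:30 (add 2h to convert from UTC-2).
Freya ∩ Chen: 08:15-11:45, 12:00-14:15, 15:00-17:00.
Freya ∩ Chen ∩ Mei: 09:15-11:45, 12:45-14:15, 15:00-15:15, 15:30-17:00.
Freya ∩ Chen ∩ Mei ∩ Dana: 09:15-09:30, 12:45-14:15, 15:00-15:15, 15:30-16:45.
Summing the common windows: 15 + 90 + 15 + 75 = 195 minutes.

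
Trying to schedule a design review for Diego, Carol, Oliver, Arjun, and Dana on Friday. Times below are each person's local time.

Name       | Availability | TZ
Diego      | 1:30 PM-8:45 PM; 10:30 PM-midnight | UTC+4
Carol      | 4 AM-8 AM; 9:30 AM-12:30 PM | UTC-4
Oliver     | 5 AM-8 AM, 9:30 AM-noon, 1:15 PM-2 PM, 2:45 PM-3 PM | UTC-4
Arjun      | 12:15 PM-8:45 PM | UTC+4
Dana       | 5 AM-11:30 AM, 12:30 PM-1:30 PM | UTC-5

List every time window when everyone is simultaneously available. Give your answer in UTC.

Diego in UTC: 09:30-16:45, 18:30-20:00 (subtract 4h to convert from UTC+4).
Carol in UTC: 08:00-12:00, 13:30-16:30 (add 4h to convert from UTC-4).
Oliver in UTC: 09:00-12:00, 13:30-16:00, 17:15-18:00, 18:45-19:00 (add 4h to convert from UTC-4).
Arjun in UTC: 08:15-16:45 (subtract 4h to convert from UTC+4).
Dana in UTC: 10:00-16:30, 17:30-18:30 (add 5h to convert from UTC-5).
Diego ∩ Carol: 09:30-12:00, 13:30-16:30.
Diego ∩ Carol ∩ Oliver: 09:30-12:00, 13:30-16:00.
Diego ∩ Carol ∩ Oliver ∩ Arjun: 09:30-12:00, 13:30-16:00.
Diego ∩ Carol ∩ Oliver ∩ Arjun ∩ Dana: 10:00-12:00, 13:30-16:00.

10:00-12:00, 13:30-16:00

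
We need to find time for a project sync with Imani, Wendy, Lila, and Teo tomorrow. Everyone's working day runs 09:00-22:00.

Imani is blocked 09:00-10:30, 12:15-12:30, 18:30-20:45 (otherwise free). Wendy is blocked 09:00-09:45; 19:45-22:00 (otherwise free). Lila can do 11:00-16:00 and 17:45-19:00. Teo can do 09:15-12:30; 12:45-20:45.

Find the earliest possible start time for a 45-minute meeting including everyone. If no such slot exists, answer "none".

Imani free: 10:30-12:15, 12:30-18:30, 20:45-22:00 (invert busy blocks within the working day).
Wendy free: 09:45-19:45 (invert busy blocks within the working day).
Lila free: 11:00-16:00, 17:45-19:00.
Teo free: 09:15-12:30, 12:45-20:45.
Imani ∩ Wendy: 10:30-12:15, 12:30-18:30.
Imani ∩ Wendy ∩ Lila: 11:00-12:15, 12:30-16:00, 17:45-18:30.
Imani ∩ Wendy ∩ Lila ∩ Teo: 11:00-12:15, 12:45-16:00, 17:45-18:30.
The first common window of at least 45 minutes is 11:00-12:15, so the earliest start is 11:00.

11:00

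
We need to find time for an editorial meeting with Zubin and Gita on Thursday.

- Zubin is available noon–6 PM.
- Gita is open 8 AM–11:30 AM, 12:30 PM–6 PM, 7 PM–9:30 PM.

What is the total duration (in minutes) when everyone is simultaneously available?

Zubin ∩ Gita: 12:30-18:00.
That's a single block of 330 minutes.

330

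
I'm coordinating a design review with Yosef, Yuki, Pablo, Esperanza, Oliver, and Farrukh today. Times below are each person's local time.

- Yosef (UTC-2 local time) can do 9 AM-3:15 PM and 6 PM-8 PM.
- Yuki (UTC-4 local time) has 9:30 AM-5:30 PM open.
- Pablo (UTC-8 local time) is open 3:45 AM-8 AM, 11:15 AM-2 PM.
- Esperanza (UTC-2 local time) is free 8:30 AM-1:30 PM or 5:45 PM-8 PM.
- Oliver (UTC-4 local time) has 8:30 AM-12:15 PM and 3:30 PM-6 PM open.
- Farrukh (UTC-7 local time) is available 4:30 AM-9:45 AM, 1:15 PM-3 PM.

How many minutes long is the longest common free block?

Yosef in UTC: 11:00-17:15, 20:00-22:00 (add 2h to convert from UTC-2).
Yuki in UTC: 13:30-21:30 (add 4h to convert from UTC-4).
Pablo in UTC: 11:45-16:00, 19:15-22:00 (add 8h to convert from UTC-8).
Esperanza in UTC: 10:30-15:30, 19:45-22:00 (add 2h to convert from UTC-2).
Oliver in UTC: 12:30-16:15, 19:30-22:00 (add 4h to convert from UTC-4).
Farrukh in UTC: 11:30-16:45, 20:15-22:00 (add 7h to convert from UTC-7).
Yosef ∩ Yuki: 13:30-17:15, 20:00-21:30.
Yosef ∩ Yuki ∩ Pablo: 13:30-16:00, 20:00-21:30.
Yosef ∩ Yuki ∩ Pablo ∩ Esperanza: 13:30-15:30, 20:00-21:30.
Yosef ∩ Yuki ∩ Pablo ∩ Esperanza ∩ Oliver: 13:30-15:30, 20:00-21:30.
Yosef ∩ Yuki ∩ Pablo ∩ Esperanza ∩ Oliver ∩ Farrukh: 13:30-15:30, 20:15-21:30.
So the common availability across everyone is 13:30-15:30, 20:15-21:30.
The longest is 13:30-15:30 at 120 minutes.

120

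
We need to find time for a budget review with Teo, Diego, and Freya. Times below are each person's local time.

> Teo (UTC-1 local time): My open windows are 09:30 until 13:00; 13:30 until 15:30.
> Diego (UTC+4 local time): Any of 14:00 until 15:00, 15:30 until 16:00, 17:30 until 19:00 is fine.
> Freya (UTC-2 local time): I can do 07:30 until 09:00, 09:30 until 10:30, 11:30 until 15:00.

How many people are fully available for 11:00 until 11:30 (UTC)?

Teo in UTC: 10:30-14:00, 14:30-16:30 (add 1h to convert from UTC-1).
Diego in UTC: 10:00-11:00, 11:30-12:00, 13:30-15:00 (subtract 4h to convert from UTC+4).
Freya in UTC: 09:30-11:00, 11:30-12:30, 13:30-17:00 (add 2h to convert from UTC-2).
Teo can make the full 11:00-11:30 slot — that's 1.

1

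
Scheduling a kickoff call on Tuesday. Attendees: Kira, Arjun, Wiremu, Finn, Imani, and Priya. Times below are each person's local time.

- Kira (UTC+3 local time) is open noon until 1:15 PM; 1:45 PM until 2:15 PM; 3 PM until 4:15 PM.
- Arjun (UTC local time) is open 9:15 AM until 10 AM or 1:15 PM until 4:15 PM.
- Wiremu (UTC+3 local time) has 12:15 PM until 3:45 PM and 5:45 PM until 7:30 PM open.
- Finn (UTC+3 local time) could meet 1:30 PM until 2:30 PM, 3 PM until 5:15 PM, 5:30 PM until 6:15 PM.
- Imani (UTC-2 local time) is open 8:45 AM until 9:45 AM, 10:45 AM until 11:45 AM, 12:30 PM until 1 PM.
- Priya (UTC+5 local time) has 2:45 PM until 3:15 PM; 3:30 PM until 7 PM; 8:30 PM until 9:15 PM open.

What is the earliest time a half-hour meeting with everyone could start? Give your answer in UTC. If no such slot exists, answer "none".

none

Kira in UTC: 09:00-10:15, 10:45-11:15, 12:00-13:15 (subtract 3h to convert from UTC+3).
Arjun in UTC: 09:15-10:00, 13:15-16:15.
Wiremu in UTC: 09:15-12:45, 14:45-16:30 (subtract 3h to convert from UTC+3).
Finn in UTC: 10:30-11:30, 12:00-14:15, 14:30-15:15 (subtract 3h to convert from UTC+3).
Imani in UTC: 10:45-11:45, 12:45-13:45, 14:30-15:00 (add 2h to convert from UTC-2).
Priya in UTC: 09:45-10:15, 10:30-14:00, 15:30-16:15 (subtract 5h to convert from UTC+5).
Kira ∩ Arjun: 09:15-10:00.
Kira ∩ Arjun ∩ Wiremu: 09:15-10:00.
Kira ∩ Arjun ∩ Wiremu ∩ Finn: ∅.
Kira ∩ Arjun ∩ Wiremu ∩ Finn ∩ Imani: ∅.
Kira ∩ Arjun ∩ Wiremu ∩ Finn ∩ Imani ∩ Priya: ∅.
There is no time when everyone is free.
No common window is at least 30 minutes long.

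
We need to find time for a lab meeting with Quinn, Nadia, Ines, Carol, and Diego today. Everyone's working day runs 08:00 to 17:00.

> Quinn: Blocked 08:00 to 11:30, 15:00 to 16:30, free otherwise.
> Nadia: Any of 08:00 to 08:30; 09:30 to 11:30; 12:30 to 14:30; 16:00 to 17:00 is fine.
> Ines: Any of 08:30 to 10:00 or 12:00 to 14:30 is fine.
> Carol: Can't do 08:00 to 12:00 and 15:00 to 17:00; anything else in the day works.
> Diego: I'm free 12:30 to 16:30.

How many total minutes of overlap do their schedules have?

120

Quinn free: 11:30-15:00, 16:30-17:00 (invert busy blocks within the working day).
Nadia free: 08:00-08:30, 09:30-11:30, 12:30-14:30, 16:00-17:00.
Ines free: 08:30-10:00, 12:00-14:30.
Carol free: 12:00-15:00 (invert busy blocks within the working day).
Diego free: 12:30-16:30.
Quinn ∩ Nadia: 12:30-14:30, 16:30-17:00.
Quinn ∩ Nadia ∩ Ines: 12:30-14:30.
Quinn ∩ Nadia ∩ Ines ∩ Carol: 12:30-14:30.
Quinn ∩ Nadia ∩ Ines ∩ Carol ∩ Diego: 12:30-14:30.
That's a single block of 120 minutes.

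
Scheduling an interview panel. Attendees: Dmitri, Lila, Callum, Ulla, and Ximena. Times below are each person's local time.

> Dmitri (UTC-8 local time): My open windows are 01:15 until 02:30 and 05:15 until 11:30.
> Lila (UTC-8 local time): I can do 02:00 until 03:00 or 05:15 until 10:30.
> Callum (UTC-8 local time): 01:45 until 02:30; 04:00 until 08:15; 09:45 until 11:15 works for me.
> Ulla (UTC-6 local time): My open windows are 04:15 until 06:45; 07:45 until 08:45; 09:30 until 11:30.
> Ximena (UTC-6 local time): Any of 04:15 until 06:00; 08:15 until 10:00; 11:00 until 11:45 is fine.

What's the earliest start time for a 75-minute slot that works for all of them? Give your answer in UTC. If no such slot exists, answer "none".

Dmitri in UTC: 09:15-10:30, 13:15-19:30 (add 8h to convert from UTC-8).
Lila in UTC: 10:00-11:00, 13:15-18:30 (add 8h to convert from UTC-8).
Callum in UTC: 09:45-10:30, 12:00-16:15, 17:45-19:15 (add 8h to convert from UTC-8).
Ulla in UTC: 10:15-12:45, 13:45-14:45, 15:30-17:30 (add 6h to convert from UTC-6).
Ximena in UTC: 10:15-12:00, 14:15-16:00, 17:00-17:45 (add 6h to convert from UTC-6).
Dmitri ∩ Lila: 10:00-10:30, 13:15-18:30.
Dmitri ∩ Lila ∩ Callum: 10:00-10:30, 13:15-16:15, 17:45-18:30.
Dmitri ∩ Lila ∩ Callum ∩ Ulla: 10:15-10:30, 13:45-14:45, 15:30-16:15.
Dmitri ∩ Lila ∩ Callum ∩ Ulla ∩ Ximena: 10:15-10:30, 14:15-14:45, 15:30-16:00.
No common window is at least 75 minutes long.

none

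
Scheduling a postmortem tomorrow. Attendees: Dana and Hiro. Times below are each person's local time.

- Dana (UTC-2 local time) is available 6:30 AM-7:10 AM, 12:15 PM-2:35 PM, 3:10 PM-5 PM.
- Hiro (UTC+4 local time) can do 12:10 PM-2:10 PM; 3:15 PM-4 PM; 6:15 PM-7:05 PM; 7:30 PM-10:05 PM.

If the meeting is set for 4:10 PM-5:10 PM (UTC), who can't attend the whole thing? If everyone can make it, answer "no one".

Dana

Dana in UTC: 08:30-09:10, 14:15-16:35, 17:10-19:00 (add 2h to convert from UTC-2).
Hiro in UTC: 08:10-10:10, 11:15-12:00, 14:15-15:05, 15:30-18:05 (subtract 4h to convert from UTC+4).
Dana: not fully free for 16:10-17:10. Hiro: free for 16:10-17:10.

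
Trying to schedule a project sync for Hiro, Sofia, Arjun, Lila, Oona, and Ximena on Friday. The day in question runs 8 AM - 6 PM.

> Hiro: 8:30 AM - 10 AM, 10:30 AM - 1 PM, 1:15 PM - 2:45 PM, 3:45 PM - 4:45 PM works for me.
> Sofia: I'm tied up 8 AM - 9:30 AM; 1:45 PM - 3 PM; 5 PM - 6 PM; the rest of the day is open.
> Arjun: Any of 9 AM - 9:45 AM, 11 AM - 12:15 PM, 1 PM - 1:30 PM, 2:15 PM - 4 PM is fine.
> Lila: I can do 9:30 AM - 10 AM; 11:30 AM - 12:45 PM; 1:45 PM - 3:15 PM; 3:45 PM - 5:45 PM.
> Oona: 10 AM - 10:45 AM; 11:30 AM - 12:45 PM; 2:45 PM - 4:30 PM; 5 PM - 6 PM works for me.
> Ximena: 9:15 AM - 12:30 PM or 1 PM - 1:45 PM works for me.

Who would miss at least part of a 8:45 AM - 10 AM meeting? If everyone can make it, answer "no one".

Arjun, Lila, Oona, Sofia, Ximena

Hiro free: 08:30-10:00, 10:30-13:00, 13:15-14:45, 15:45-16:45.
Sofia free: 09:30-13:45, 15:00-17:00 (invert busy blocks within the working day).
Arjun free: 09:00-09:45, 11:00-12:15, 13:00-13:30, 14:15-16:00.
Lila free: 09:30-10:00, 11:30-12:45, 13:45-15:15, 15:45-17:45.
Oona free: 10:00-10:45, 11:30-12:45, 14:45-16:30, 17:00-18:00.
Ximena free: 09:15-12:30, 13:00-13:45.
Hiro: free for 08:45-10:00. Sofia: not fully free for 08:45-10:00. Arjun: not fully free for 08:45-10:00. Lila: not fully free for 08:45-10:00. Oona: not fully free for 08:45-10:00. Ximena: not fully free for 08:45-10:00.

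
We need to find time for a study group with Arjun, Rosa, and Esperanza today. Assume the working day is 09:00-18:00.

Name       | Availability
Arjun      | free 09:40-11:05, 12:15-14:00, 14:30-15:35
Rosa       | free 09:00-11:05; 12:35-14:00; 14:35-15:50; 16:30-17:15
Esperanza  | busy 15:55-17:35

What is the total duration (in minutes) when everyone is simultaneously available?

230

Arjun free: 09:40-11:05, 12:15-14:00, 14:30-15:35.
Rosa free: 09:00-11:05, 12:35-14:00, 14:35-15:50, 16:30-17:15.
Esperanza free: 09:00-15:55, 17:35-18:00 (invert busy blocks within the working day).
Arjun ∩ Rosa: 09:40-11:05, 12:35-14:00, 14:35-15:35.
Arjun ∩ Rosa ∩ Esperanza: 09:40-11:05, 12:35-14:00, 14:35-15:35.
Summing the common windows: 85 + 85 + 60 = 230 minutes.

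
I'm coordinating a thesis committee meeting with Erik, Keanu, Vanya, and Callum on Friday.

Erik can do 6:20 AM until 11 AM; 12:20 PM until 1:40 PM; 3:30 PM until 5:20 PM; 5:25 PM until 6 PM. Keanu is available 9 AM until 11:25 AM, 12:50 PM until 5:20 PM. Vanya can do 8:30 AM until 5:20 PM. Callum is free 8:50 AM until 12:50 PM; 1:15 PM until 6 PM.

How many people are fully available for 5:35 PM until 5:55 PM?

2

Erik and Callum can make the full 17:35-17:55 slot — that's 2.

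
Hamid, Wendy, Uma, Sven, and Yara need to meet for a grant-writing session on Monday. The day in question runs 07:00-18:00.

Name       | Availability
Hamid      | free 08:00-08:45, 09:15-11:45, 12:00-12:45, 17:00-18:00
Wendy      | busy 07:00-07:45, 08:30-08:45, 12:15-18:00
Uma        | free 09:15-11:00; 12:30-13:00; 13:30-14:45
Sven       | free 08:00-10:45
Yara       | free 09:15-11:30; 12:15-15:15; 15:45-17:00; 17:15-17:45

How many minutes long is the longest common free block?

90

Hamid free: 08:00-08:45, 09:15-11:45, 12:00-12:45, 17:00-18:00.
Wendy free: 07:45-08:30, 08:45-12:15 (invert busy blocks within the working day).
Uma free: 09:15-11:00, 12:30-13:00, 13:30-14:45.
Sven free: 08:00-10:45.
Yara free: 09:15-11:30, 12:15-15:15, 15:45-17:00, 17:15-17:45.
Hamid ∩ Wendy: 08:00-08:30, 09:15-11:45, 12:00-12:15.
Hamid ∩ Wendy ∩ Uma: 09:15-11:00.
Hamid ∩ Wendy ∩ Uma ∩ Sven: 09:15-10:45.
Hamid ∩ Wendy ∩ Uma ∩ Sven ∩ Yara: 09:15-10:45.
So the common availability across everyone is 09:15-10:45.
The longest is 09:15-10:45 at 90 minutes.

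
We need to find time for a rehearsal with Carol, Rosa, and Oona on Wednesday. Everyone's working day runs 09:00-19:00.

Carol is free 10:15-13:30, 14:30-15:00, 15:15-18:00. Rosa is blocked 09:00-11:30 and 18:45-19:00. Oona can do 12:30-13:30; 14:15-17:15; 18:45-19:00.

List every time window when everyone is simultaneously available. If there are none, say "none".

12:30-13:30, 14:30-15:00, 15:15-17:15

Carol free: 10:15-13:30, 14:30-15:00, 15:15-18:00.
Rosa free: 11:30-18:45 (invert busy blocks within the working day).
Oona free: 12:30-13:30, 14:15-17:15, 18:45-19:00.
Carol ∩ Rosa: 11:30-13:30, 14:30-15:00, 15:15-18:00.
Carol ∩ Rosa ∩ Oona: 12:30-13:30, 14:30-15:00, 15:15-17:15.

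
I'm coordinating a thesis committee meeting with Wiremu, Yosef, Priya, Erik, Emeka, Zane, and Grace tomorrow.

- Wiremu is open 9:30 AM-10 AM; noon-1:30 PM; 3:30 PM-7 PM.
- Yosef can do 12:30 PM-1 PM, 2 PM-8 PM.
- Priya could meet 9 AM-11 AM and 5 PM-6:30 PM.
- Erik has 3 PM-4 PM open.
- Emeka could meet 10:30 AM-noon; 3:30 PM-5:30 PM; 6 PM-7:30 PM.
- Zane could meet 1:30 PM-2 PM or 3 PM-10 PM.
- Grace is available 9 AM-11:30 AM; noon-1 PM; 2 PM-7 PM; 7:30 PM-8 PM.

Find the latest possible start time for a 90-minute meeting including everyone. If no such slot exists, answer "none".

none

Wiremu ∩ Yosef: 12:30-13:00, 15:30-19:00.
Wiremu ∩ Yosef ∩ Priya: 17:00-18:30.
Wiremu ∩ Yosef ∩ Priya ∩ Erik: ∅.
Wiremu ∩ Yosef ∩ Priya ∩ Erik ∩ Emeka: ∅.
Wiremu ∩ Yosef ∩ Priya ∩ Erik ∩ Emeka ∩ Zane: ∅.
Wiremu ∩ Yosef ∩ Priya ∩ Erik ∩ Emeka ∩ Zane ∩ Grace: ∅.
There is no time when everyone is free.
No common window is at least 90 minutes long.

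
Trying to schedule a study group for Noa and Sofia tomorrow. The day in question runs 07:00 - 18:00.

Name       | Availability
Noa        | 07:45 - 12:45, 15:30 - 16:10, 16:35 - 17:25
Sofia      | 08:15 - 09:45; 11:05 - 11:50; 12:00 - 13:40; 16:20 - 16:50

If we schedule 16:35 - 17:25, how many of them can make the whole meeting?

Noa can make the full 16:35-17:25 slot — that's 1.

1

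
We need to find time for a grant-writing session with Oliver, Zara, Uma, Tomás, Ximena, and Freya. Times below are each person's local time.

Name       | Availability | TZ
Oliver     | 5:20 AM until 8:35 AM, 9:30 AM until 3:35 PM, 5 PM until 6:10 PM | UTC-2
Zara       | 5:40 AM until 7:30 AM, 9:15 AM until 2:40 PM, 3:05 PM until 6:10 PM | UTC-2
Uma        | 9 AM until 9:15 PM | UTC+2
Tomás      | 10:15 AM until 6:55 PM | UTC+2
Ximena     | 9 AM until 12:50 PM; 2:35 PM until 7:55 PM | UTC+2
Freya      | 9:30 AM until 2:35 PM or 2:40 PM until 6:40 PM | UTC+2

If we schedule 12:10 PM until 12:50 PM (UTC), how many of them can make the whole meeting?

Oliver in UTC: 07:20-10:35, 11:30-17:35, 19:00-20:10 (add 2h to convert from UTC-2).
Zara in UTC: 07:40-09:30, 11:15-16:40, 17:05-20:10 (add 2h to convert from UTC-2).
Uma in UTC: 07:00-19:15 (subtract 2h to convert from UTC+2).
Tomás in UTC: 08:15-16:55 (subtract 2h to convert from UTC+2).
Ximena in UTC: 07:00-10:50, 12:35-17:55 (subtract 2h to convert from UTC+2).
Freya in UTC: 07:30-12:35, 12:40-16:40 (subtract 2h to convert from UTC+2).
Oliver, Zara, Uma, and Tomás can make the full 12:10-12:50 slot — that's 4.

4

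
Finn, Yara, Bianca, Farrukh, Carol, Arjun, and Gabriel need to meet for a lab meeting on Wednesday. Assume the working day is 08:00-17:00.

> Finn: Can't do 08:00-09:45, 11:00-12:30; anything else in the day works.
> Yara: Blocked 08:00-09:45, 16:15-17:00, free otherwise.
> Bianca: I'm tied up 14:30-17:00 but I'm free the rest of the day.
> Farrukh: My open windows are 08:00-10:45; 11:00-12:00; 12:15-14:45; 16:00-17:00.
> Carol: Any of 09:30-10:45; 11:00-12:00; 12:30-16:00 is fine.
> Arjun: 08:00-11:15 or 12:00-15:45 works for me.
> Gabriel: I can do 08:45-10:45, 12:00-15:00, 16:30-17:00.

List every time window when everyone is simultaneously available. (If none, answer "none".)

Finn free: 09:45-11:00, 12:30-17:00 (invert busy blocks within the working day).
Yara free: 09:45-16:15 (invert busy blocks within the working day).
Bianca free: 08:00-14:30 (invert busy blocks within the working day).
Farrukh free: 08:00-10:45, 11:00-12:00, 12:15-14:45, 16:00-17:00.
Carol free: 09:30-10:45, 11:00-12:00, 12:30-16:00.
Arjun free: 08:00-11:15, 12:00-15:45.
Gabriel free: 08:45-10:45, 12:00-15:00, 16:30-17:00.
Finn ∩ Yara: 09:45-11:00, 12:30-16:15.
Finn ∩ Yara ∩ Bianca: 09:45-11:00, 12:30-14:30.
Finn ∩ Yara ∩ Bianca ∩ Farrukh: 09:45-10:45, 12:30-14:30.
Finn ∩ Yara ∩ Bianca ∩ Farrukh ∩ Carol: 09:45-10:45, 12:30-14:30.
Finn ∩ Yara ∩ Bianca ∩ Farrukh ∩ Carol ∩ Arjun: 09:45-10:45, 12:30-14:30.
Finn ∩ Yara ∩ Bianca ∩ Farrukh ∩ Carol ∩ Arjun ∩ Gabriel: 09:45-10:45, 12:30-14:30.

09:45-10:45, 12:30-14:30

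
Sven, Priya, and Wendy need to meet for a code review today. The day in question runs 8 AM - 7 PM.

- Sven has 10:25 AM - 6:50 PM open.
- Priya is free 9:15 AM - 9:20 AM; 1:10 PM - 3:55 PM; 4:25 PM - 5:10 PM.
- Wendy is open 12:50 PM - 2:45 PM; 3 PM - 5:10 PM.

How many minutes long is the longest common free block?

95

Sven ∩ Priya: 13:10-15:55, 16:25-17:10.
Sven ∩ Priya ∩ Wendy: 13:10-14:45, 15:00-15:55, 16:25-17:10.
The longest is 13:10-14:45 at 95 minutes.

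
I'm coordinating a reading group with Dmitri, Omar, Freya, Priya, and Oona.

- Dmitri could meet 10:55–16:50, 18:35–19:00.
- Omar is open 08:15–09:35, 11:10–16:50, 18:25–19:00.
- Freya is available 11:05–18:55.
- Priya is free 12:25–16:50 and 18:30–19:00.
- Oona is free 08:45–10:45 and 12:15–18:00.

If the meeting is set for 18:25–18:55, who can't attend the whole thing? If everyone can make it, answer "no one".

Dmitri: not fully free for 18:25-18:55. Omar: free for 18:25-18:55. Freya: free for 18:25-18:55. Priya: not fully free for 18:25-18:55. Oona: not fully free for 18:25-18:55.

Dmitri, Oona, Priya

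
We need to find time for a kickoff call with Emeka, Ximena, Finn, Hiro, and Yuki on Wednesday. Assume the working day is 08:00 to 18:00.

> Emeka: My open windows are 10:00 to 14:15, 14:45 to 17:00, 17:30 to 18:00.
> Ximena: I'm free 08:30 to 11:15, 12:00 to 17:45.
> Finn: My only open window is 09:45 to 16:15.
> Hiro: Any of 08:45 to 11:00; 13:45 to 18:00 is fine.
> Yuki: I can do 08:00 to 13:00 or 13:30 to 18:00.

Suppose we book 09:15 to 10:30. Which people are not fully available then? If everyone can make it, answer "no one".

Emeka, Finn

Emeka: not fully free for 09:15-10:30. Ximena: free for 09:15-10:30. Finn: not fully free for 09:15-10:30. Hiro: free for 09:15-10:30. Yuki: free for 09:15-10:30.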